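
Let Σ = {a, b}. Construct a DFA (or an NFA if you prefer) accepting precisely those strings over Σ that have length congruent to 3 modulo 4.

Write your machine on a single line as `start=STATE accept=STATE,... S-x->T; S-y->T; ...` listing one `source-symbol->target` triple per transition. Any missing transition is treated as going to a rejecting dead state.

Only the length mod 4 matters, so use a 4-cycle: from any state, every input symbol moves to the next state, wrapping q3 back to q0. Mark q3 accepting.
4 states suffice.
        a   b  
>  q0   q1  q1 
   q1   q2  q2 
   q2   q3  q3 
 * q3   q0  q0 
(> = start, * = accepting)

start=q0; accept=q3; q0-a->q1; q0-b->q1; q1-a->q2; q1-b->q2; q2-a->q3; q2-b->q3; q3-a->q0; q3-b->q0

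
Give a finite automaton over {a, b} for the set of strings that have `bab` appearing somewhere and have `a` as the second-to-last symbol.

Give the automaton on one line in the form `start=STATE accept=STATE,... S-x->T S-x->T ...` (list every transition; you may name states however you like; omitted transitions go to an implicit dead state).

start=q0 accept=q3,q6 q0-a->q0 q0-b->q1 q1-a->q2 q1-b->q1 q2-a->q0 q2-b->q3 q3-a->q4 q3-b->q5 q4-a->q6 q4-b->q3 q5-a->q4 q5-b->q5 q6-a->q6 q6-b->q3

Run two small machines in parallel and take their product. The first has 4 states tracking whether and how much of `bab` has been seen; the second has 7 states tracking the last 2 symbols read. A product state is a pair (one from each), accepting exactly when both do. Minimizing collapses redundant product states.
7 states suffice.
        a   b  
>  q0   q0  q1 
   q1   q2  q1 
   q2   q0  q3 
 * q3   q4  q5 
   q4   q6  q3 
   q5   q4  q5 
 * q6   q6  q3 
(> = start, * = accepting)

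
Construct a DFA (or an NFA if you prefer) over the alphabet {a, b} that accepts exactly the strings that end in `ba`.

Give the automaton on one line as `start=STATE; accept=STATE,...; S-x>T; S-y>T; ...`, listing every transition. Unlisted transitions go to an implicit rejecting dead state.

Let each state record the length of the longest suffix of the input read so far that is also a prefix of `ba`. q1 means the last symbol is `b`; q2 means the last 2 symbols are `ba`. Accept only at q2, where the string currently ends in `ba`.
With 3 states:
        a   b  
>  q0   q0  q1 
   q1   q2  q1 
 * q2   q0  q1 
(> = start, * = accepting)

start=q0; accept=q2; q0-a>q0; q0-b>q1; q1-a>q2; q1-b>q1; q2-a>q0; q2-b>q1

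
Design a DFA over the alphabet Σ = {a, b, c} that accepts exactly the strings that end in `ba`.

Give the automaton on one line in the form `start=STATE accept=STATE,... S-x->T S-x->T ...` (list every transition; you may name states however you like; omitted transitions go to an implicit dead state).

start=q0 accept=q2 q0-a->q0 q0-b->q1 q0-c->q0 q1-a->q2 q1-b->q1 q1-c->q0 q2-a->q0 q2-b->q1 q2-c->q0

Let each state record the length of the longest suffix of the input read so far that is also a prefix of `ba`. q1 means the last symbol is `b`; q2 means the last 2 symbols are `ba`. Accept only at q2, where the string currently ends in `ba`.
3 states suffice.
        a   b   c  
>  q0   q0  q1  q0 
   q1   q2  q1  q0 
 * q2   q0  q1  q0 
(> = start, * = accepting)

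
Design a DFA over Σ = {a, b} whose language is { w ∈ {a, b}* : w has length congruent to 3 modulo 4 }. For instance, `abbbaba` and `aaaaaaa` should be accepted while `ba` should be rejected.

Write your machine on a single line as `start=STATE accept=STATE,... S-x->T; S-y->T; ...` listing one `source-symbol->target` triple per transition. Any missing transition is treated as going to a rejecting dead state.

start=q0; accept=q3; q0-a->q1; q0-b->q1; q1-a->q2; q1-b->q2; q2-a->q3; q2-b->q3; q3-a->q0; q3-b->q0

Only the length mod 4 matters, so use a 4-cycle: from any state, every input symbol moves to the next state, wrapping q3 back to q0. Mark q3 accepting.
        a   b  
>  q0   q1  q1 
   q1   q2  q2 
   q2   q3  q3 
 * q3   q0  q0 
(> = start, * = accepting)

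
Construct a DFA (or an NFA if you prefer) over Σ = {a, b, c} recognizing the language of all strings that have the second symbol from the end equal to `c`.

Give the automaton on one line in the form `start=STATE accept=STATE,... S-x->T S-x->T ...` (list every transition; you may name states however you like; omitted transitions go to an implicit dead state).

Because acceptance depends on a position counted from the end, the machine has to buffer the most recent 2 symbols. Make each state the string of the last up-to-2 symbols read; on input `x` shift the window left and append `x`. Accept when the buffered window has length 2 and begins with `c`.
With 13 states:
          a    b    c  
>  q0     q1   q2   q3 
   q1     q4   q5   q6 
   q2     q7   q8   q9 
   q3    q10  q11  q12 
   q4     q4   q5   q6 
   q5     q7   q8   q9 
   q6    q10  q11  q12 
   q7     q4   q5   q6 
   q8     q7   q8   q9 
   q9    q10  q11  q12 
 * q10    q4   q5   q6 
 * q11    q7   q8   q9 
 * q12   q10  q11  q12 
(> = start, * = accepting)

start=q0 accept=q10,q11,q12 q0-a->q1 q0-b->q2 q0-c->q3 q1-a->q4 q1-b->q5 q1-c->q6 q2-a->q7 q2-b->q8 q2-c->q9 q3-a->q10 q3-b->q11 q3-c->q12 q4-a->q4 q4-b->q5 q4-c->q6 q5-a->q7 q5-b->q8 q5-c->q9 q6-a->q10 q6-b->q11 q6-c->q12 q7-a->q4 q7-b->q5 q7-c->q6 q8-a->q7 q8-b->q8 q8-c->q9 q9-a->q10 q9-b->q11 q9-c->q12 q10-a->q4 q10-b->q5 q10-c->q6 q11-a->q7 q11-b->q8 q11-c->q9 q12-a->q10 q12-b->q11 q12-c->q12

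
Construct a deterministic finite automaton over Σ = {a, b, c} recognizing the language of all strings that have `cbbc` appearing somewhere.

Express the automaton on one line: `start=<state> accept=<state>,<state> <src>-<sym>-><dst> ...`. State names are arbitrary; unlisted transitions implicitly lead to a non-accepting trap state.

States q0..q3 record the length of the longest prefix of `cbbc` that matches the current input suffix. Reaching q4 means `cbbc` has been seen, and we stay there forever. Accept from q4.
With 5 states:
        a   b   c  
>  q0   q0  q0  q1 
   q1   q0  q2  q1 
   q2   q0  q3  q1 
   q3   q0  q0  q4 
 * q4   q4  q4  q4 
(> = start, * = accepting)

start=q0 accept=q4 q0-a->q0 q0-b->q0 q0-c->q1 q1-a->q0 q1-b->q2 q1-c->q1 q2-a->q0 q2-b->q3 q2-c->q1 q3-a->q0 q3-b->q0 q3-c->q4 q4-a->q4 q4-b->q4 q4-c->q4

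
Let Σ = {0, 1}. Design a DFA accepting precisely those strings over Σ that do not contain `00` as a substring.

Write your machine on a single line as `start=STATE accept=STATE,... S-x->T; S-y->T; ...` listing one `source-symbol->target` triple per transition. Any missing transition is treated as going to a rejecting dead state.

This is the complement of 'contains `00`'. Use the same substring-matching states — S0 through S2 holding how much of `00` has just been matched — but flip the accepting set: everything except the trap S2 accepts.
3 states suffice.
        0   1  
>* S0   S1  S0 
 * S1   S2  S0 
   S2   S2  S2 
(> = start, * = accepting)

start=S0; accept=S0,S1; S0-0->S1; S0-1->S0; S1-0->S2; S1-1->S0; S2-0->S2; S2-1->S2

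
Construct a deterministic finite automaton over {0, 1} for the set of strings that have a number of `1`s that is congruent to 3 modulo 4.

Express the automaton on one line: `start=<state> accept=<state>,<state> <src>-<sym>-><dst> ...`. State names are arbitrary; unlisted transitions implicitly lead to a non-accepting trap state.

Keep the running count of `1`s modulo 4: each `1` advances along the cycle q0 → q1 → q2 → q3 → q0 while other symbols loop. Accept at q3.
A 4-state machine:
        0   1  
>  q0   q0  q1 
   q1   q1  q2 
   q2   q2  q3 
 * q3   q3  q0 
(> = start, * = accepting)

start=q0 accept=q3 q0-0->q0 q0-1->q1 q1-0->q1 q1-1->q2 q2-0->q2 q2-1->q3 q3-0->q3 q3-1->q0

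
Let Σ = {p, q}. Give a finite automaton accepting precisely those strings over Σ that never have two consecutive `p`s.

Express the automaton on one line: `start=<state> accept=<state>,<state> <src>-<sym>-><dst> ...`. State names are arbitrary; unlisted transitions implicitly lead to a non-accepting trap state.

Track partial matches of the forbidden pattern `pp`. State C is a dead state reached once `pp` has occurred; every other state accepts. A means no part of `pp` is currently matched.
A 3-state machine:
       p  q 
>* A   B  A 
 * B   C  A 
   C   C  C 
(> = start, * = accepting)

start=A accept=A,B A-p->B A-q->A B-p->C B-q->A C-p->C C-q->C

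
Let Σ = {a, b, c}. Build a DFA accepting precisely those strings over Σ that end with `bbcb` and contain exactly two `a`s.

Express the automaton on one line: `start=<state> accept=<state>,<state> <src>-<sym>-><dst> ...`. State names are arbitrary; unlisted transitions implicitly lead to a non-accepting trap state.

start=q0 accept=q7 q0-a->q1 q0-b->q0 q0-c->q0 q1-a->q2 q1-b->q1 q1-c->q1 q2-a->q3 q2-b->q4 q2-c->q2 q3-a->q3 q3-b->q3 q3-c->q3 q4-a->q3 q4-b->q5 q4-c->q2 q5-a->q3 q5-b->q5 q5-c->q6 q6-a->q3 q6-b->q7 q6-c->q2 q7-a->q3 q7-b->q5 q7-c->q2

Build one automaton per condition and run them in lockstep. The first has 5 states tracking how much of the suffix `bbcb` has currently been matched; the second has 4 states tracking the count of `a`s, saturating at 3. A product state is a pair (one from each), accepting exactly when both do. After merging equivalent states the machine shrinks.
An 8-state machine:
        a   b   c  
>  q0   q1  q0  q0 
   q1   q2  q1  q1 
   q2   q3  q4  q2 
   q3   q3  q3  q3 
   q4   q3  q5  q2 
   q5   q3  q5  q6 
   q6   q3  q7  q2 
 * q7   q3  q5  q2 
(> = start, * = accepting)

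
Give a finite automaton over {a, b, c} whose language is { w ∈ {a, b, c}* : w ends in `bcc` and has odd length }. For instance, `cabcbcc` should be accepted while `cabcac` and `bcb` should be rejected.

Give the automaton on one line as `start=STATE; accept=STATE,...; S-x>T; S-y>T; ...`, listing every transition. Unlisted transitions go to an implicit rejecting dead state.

Handle the two conditions separately and then intersect. The first has 4 states tracking how much of the suffix `bcc` has currently been matched; the second has 2 states tracking the input length modulo 2. A product state is a pair (one from each), accepting exactly when both do. Minimizing collapses redundant product states.
        a   b   c  
>  q0   q1  q2  q1 
   q1   q0  q0  q0 
   q2   q0  q0  q3 
   q3   q1  q2  q4 
 * q4   q0  q0  q0 
(> = start, * = accepting)

start=q0; accept=q4; q0-a>q1; q0-b>q2; q0-c>q1; q1-a>q0; q1-b>q0; q1-c>q0; q2-a>q0; q2-b>q0; q2-c>q3; q3-a>q1; q3-b>q2; q3-c>q4; q4-a>q0; q4-b>q0; q4-c>q0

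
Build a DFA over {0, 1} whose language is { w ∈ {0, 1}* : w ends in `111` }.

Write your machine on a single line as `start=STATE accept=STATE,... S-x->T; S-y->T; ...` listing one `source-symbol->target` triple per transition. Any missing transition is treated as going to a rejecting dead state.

Let each state record the length of the longest suffix of the input read so far that is also a prefix of `111`. q1 means the last symbol is `1`; q2 means the last 2 symbols are `11`; q3 means the last 3 symbols are `111`. Accept only at q3, where the string currently ends in `111`.
4 states suffice.
        0   1  
>  q0   q0  q1 
   q1   q0  q2 
   q2   q0  q3 
 * q3   q0  q3 
(> = start, * = accepting)

start=q0; accept=q3; q0-0->q0; q0-1->q1; q1-0->q0; q1-1->q2; q2-0->q0; q2-1->q3; q3-0->q0; q3-1->q3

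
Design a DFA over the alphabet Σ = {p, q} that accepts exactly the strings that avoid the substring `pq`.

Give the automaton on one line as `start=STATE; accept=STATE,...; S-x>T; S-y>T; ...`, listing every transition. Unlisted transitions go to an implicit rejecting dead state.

start=S0; accept=S0,S1; S0-p>S1; S0-q>S0; S1-p>S1; S1-q>S2; S2-p>S2; S2-q>S2

Track partial matches of the forbidden pattern `pq`. State S2 is a dead state reached once `pq` has occurred; every other state accepts. S0 means no part of `pq` is currently matched.
3 states suffice.
        p   q  
>* S0   S1  S0 
 * S1   S1  S2 
   S2   S2  S2 
(> = start, * = accepting)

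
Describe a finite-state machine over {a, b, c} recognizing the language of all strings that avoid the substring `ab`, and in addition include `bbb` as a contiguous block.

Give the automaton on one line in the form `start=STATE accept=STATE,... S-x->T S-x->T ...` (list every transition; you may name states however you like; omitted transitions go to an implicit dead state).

Handle the two conditions separately and then intersect. The first has 3 states tracking partial matches of the forbidden pattern `ab`; the second has 4 states tracking whether and how much of `bbb` has been seen. A product state is a pair (one from each), accepting exactly when both do.
A 10-state machine:
        a   b   c  
>  S0   S1  S2  S0 
   S1   S1  S3  S0 
   S2   S1  S4  S0 
   S3   S5  S6  S5 
   S4   S1  S7  S0 
   S5   S5  S3  S5 
   S6   S5  S8  S5 
 * S7   S9  S7  S7 
   S8   S8  S8  S8 
 * S9   S9  S8  S7 
(> = start, * = accepting)

start=S0 accept=S7,S9 S0-a->S1 S0-b->S2 S0-c->S0 S1-a->S1 S1-b->S3 S1-c->S0 S2-a->S1 S2-b->S4 S2-c->S0 S3-a->S5 S3-b->S6 S3-c->S5 S4-a->S1 S4-b->S7 S4-c->S0 S5-a->S5 S5-b->S3 S5-c->S5 S6-a->S5 S6-b->S8 S6-c->S5 S7-a->S9 S7-b->S7 S7-c->S7 S8-a->S8 S8-b->S8 S8-c->S8 S9-a->S9 S9-b->S8 S9-c->S7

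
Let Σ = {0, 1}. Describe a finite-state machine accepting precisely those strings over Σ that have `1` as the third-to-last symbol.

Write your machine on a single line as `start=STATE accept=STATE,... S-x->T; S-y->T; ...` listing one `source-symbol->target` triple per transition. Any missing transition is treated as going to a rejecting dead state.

start=q0; accept=q11,q12,q13,q14; q0-0->q1; q0-1->q2; q1-0->q3; q1-1->q4; q2-0->q5; q2-1->q6; q3-0->q7; q3-1->q8; q4-0->q9; q4-1->q10; q5-0->q11; q5-1->q12; q6-0->q13; q6-1->q14; q7-0->q7; q7-1->q8; q8-0->q9; q8-1->q10; q9-0->q11; q9-1->q12; q10-0->q13; q10-1->q14; q11-0->q7; q11-1->q8; q12-0->q9; q12-1->q10; q13-0->q11; q13-1->q12; q14-0->q13; q14-1->q14

Because acceptance depends on a position counted from the end, the machine has to buffer the most recent 3 symbols. Make each state the string of the last up-to-3 symbols read; on input `x` shift the window left and append `x`. Accept when the buffered window has length 3 and begins with `1`.
          0    1  
>  q0     q1   q2 
   q1     q3   q4 
   q2     q5   q6 
   q3     q7   q8 
   q4     q9  q10 
   q5    q11  q12 
   q6    q13  q14 
   q7     q7   q8 
   q8     q9  q10 
   q9    q11  q12 
   q10   q13  q14 
 * q11    q7   q8 
 * q12    q9  q10 
 * q13   q11  q12 
 * q14   q13  q14 
(> = start, * = accepting)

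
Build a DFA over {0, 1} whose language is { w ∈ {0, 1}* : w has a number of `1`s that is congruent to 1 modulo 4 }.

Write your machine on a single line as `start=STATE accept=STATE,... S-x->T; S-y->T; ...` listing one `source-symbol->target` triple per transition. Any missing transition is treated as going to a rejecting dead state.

Keep the running count of `1`s modulo 4: each `1` advances along the cycle q0 → q1 → q2 → q3 → q0 while other symbols loop. Accept at q1.
A 4-state machine:
        0   1  
>  q0   q0  q1 
 * q1   q1  q2 
   q2   q2  q3 
   q3   q3  q0 
(> = start, * = accepting)

start=q0; accept=q1; q0-0->q0; q0-1->q1; q1-0->q1; q1-1->q2; q2-0->q2; q2-1->q3; q3-0->q3; q3-1->q0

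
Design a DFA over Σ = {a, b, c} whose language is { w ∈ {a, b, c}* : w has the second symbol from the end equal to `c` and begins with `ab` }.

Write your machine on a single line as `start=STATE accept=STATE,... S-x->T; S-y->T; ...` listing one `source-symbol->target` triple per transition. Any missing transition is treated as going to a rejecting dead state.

start=S0; accept=S5,S6; S0-a->S1; S0-b->S2; S0-c->S2; S1-a->S2; S1-b->S3; S1-c->S2; S2-a->S2; S2-b->S2; S2-c->S2; S3-a->S3; S3-b->S3; S3-c->S4; S4-a->S5; S4-b->S5; S4-c->S6; S5-a->S3; S5-b->S3; S5-c->S4; S6-a->S5; S6-b->S5; S6-c->S6

Handle the two conditions separately and then intersect. The first has 13 states tracking the last 2 symbols read; the second has 4 states tracking whether the input so far still matches the prefix `ab`. A product state is a pair (one from each), accepting exactly when both do. Equivalent product states are then merged.
7 states suffice.
        a   b   c  
>  S0   S1  S2  S2 
   S1   S2  S3  S2 
   S2   S2  S2  S2 
   S3   S3  S3  S4 
   S4   S5  S5  S6 
 * S5   S3  S3  S4 
 * S6   S5  S5  S6 
(> = start, * = accepting)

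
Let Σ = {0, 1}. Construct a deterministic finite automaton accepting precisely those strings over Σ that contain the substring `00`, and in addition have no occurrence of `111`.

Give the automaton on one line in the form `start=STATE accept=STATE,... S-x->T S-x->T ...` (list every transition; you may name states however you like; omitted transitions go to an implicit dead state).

start=S0 accept=S3,S5,S7 S0-0->S1 S0-1->S2 S1-0->S3 S1-1->S2 S2-0->S1 S2-1->S4 S3-0->S3 S3-1->S5 S4-0->S1 S4-1->S6 S5-0->S3 S5-1->S7 S6-0->S8 S6-1->S6 S7-0->S3 S7-1->S9 S8-0->S9 S8-1->S6 S9-0->S9 S9-1->S9

Build one automaton per condition and run them in lockstep. One (3 states) tracks whether and how much of `00` has been seen; the other (4 states) tracks partial matches of the forbidden pattern `111`. Each combined state is a pair, one component from each; accept when both components accept.
        0   1  
>  S0   S1  S2 
   S1   S3  S2 
   S2   S1  S4 
 * S3   S3  S5 
   S4   S1  S6 
 * S5   S3  S7 
   S6   S8  S6 
 * S7   S3  S9 
   S8   S9  S6 
   S9   S9  S9 
(> = start, * = accepting)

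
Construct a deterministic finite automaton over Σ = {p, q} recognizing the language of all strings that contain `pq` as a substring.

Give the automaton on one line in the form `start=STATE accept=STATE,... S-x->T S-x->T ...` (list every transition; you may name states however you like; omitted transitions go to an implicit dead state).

Track how much of `pq` has been matched so far: state S0 is no progress, S2 is the absorbing accept state reached once `pq` has occurred. Intermediate states record partial matches; on a mismatch, fall back to the longest reusable overlap.
A 3-state machine:
        p   q  
>  S0   S1  S0 
   S1   S1  S2 
 * S2   S2  S2 
(> = start, * = accepting)

start=S0 accept=S2 S0-p->S1 S0-q->S0 S1-p->S1 S1-q->S2 S2-p->S2 S2-q->S2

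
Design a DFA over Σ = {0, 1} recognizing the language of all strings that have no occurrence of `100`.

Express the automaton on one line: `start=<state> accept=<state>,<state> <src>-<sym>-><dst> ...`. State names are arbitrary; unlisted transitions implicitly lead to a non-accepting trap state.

Track partial matches of the forbidden pattern `100`. State s3 is a dead state reached once `100` has occurred; every other state accepts. s0 means no part of `100` is currently matched.
A 4-state machine:
        0   1  
>* s0   s0  s1 
 * s1   s2  s1 
 * s2   s3  s1 
   s3   s3  s3 
(> = start, * = accepting)

start=s0 accept=s0,s1,s2 s0-0->s0 s0-1->s1 s1-0->s2 s1-1->s1 s2-0->s3 s2-1->s1 s3-0->s3 s3-1->s3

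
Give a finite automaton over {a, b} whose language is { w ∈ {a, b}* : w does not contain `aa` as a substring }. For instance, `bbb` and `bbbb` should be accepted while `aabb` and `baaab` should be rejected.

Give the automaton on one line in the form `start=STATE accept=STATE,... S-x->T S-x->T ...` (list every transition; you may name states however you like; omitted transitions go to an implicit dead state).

start=S0 accept=S0,S1 S0-a->S1 S0-b->S0 S1-a->S2 S1-b->S0 S2-a->S2 S2-b->S2

This is the complement of 'contains `aa`'. Use the same substring-matching states — S0 through S2 holding how much of `aa` has just been matched — but flip the accepting set: everything except the trap S2 accepts.
A 3-state machine:
        a   b  
>* S0   S1  S0 
 * S1   S2  S0 
   S2   S2  S2 
(> = start, * = accepting)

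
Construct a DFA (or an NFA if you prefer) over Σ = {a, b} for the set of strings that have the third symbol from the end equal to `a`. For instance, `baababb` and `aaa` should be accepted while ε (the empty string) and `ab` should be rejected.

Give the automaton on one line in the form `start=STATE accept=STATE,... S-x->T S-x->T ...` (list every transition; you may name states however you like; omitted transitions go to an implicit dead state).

start=s0 accept=s7,s8,s9,s10 s0-a->s1 s0-b->s2 s1-a->s3 s1-b->s4 s2-a->s5 s2-b->s6 s3-a->s7 s3-b->s8 s4-a->s9 s4-b->s10 s5-a->s11 s5-b->s12 s6-a->s13 s6-b->s14 s7-a->s7 s7-b->s8 s8-a->s9 s8-b->s10 s9-a->s11 s9-b->s12 s10-a->s13 s10-b->s14 s11-a->s7 s11-b->s8 s12-a->s9 s12-b->s10 s13-a->s11 s13-b->s12 s14-a->s13 s14-b->s14

A DFA must remember the last 3 symbols (since which symbol is third-to-last isn't known until the input ends). Use one state per possible window of the last ≤3 symbols; accept from those whose window starts with `a`.
A 15-state machine:
          a    b  
>  s0     s1   s2 
   s1     s3   s4 
   s2     s5   s6 
   s3     s7   s8 
   s4     s9  s10 
   s5    s11  s12 
   s6    s13  s14 
 * s7     s7   s8 
 * s8     s9  s10 
 * s9    s11  s12 
 * s10   s13  s14 
   s11    s7   s8 
   s12    s9  s10 
   s13   s11  s12 
   s14   s13  s14 
(> = start, * = accepting)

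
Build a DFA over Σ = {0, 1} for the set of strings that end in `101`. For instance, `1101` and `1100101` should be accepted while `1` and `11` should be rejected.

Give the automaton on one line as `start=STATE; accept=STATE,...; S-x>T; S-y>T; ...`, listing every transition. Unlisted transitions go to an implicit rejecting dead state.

start=q0; accept=q3; q0-0>q0; q0-1>q1; q1-0>q2; q1-1>q1; q2-0>q0; q2-1>q3; q3-0>q2; q3-1>q1

Remember how much of `101` the current input suffix matches. State q0 means no match yet; q1 means the last symbol is `1`; q2 means the last 2 symbols are `10`; q3 means the last 3 symbols are `101`. Only q3 accepts. On a mismatch, fall back to the longest proper suffix that is still a prefix of `101`.
A 4-state machine:
        0   1  
>  q0   q0  q1 
   q1   q2  q1 
   q2   q0  q3 
 * q3   q2  q1 
(> = start, * = accepting)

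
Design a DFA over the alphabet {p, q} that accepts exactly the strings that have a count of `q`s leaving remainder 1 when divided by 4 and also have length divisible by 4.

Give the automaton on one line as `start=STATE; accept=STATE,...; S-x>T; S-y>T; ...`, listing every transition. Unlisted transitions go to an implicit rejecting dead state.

Build one automaton per condition and run them in lockstep. One (4 states) tracks the count of `q`s modulo 4; the other (4 states) tracks the input length modulo 4. Each combined state is a pair, one component from each; accept when both components accept.
16 states suffice.
       p  q 
>  A   B  C 
   B   D  E 
   C   E  F 
   D   G  H 
   E   H  I 
   F   I  J 
   G   A  K 
   H   K  L 
   I   L  M 
   J   M  A 
 * K   C  N 
   L   N  O 
   M   O  B 
   N   F  P 
   O   P  D 
   P   J  G 
(> = start, * = accepting)

start=A; accept=K; A-p>B; A-q>C; B-p>D; B-q>E; C-p>E; C-q>F; D-p>G; D-q>H; E-p>H; E-q>I; F-p>I; F-q>J; G-p>A; G-q>K; H-p>K; H-q>L; I-p>L; I-q>M; J-p>M; J-q>A; K-p>C; K-q>N; L-p>N; L-q>O; M-p>O; M-q>B; N-p>F; N-q>P; O-p>P; O-q>D; P-p>J; P-q>G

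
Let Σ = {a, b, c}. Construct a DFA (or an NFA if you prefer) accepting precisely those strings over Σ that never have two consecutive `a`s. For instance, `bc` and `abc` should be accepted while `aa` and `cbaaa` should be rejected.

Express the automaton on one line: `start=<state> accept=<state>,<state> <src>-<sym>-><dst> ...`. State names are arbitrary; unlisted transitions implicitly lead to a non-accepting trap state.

Track partial matches of the forbidden pattern `aa`. State q2 is a dead state reached once `aa` has occurred; every other state accepts. q0 means no part of `aa` is currently matched.
With 3 states:
        a   b   c  
>* q0   q1  q0  q0 
 * q1   q2  q0  q0 
   q2   q2  q2  q2 
(> = start, * = accepting)

start=q0 accept=q0,q1 q0-a->q1 q0-b->q0 q0-c->q0 q1-a->q2 q1-b->q0 q1-c->q0 q2-a->q2 q2-b->q2 q2-c->q2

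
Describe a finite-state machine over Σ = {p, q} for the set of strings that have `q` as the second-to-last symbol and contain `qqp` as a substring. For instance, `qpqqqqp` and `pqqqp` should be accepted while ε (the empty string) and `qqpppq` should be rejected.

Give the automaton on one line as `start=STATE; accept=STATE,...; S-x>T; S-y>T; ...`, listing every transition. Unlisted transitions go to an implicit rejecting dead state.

start=S0; accept=S3,S6; S0-p>S0; S0-q>S1; S1-p>S0; S1-q>S2; S2-p>S3; S2-q>S2; S3-p>S4; S3-q>S5; S4-p>S4; S4-q>S5; S5-p>S3; S5-q>S6; S6-p>S3; S6-q>S6

Build one automaton per condition and run them in lockstep. One (7 states) tracks the last 2 symbols read; the other (4 states) tracks whether and how much of `qqp` has been seen. Each combined state is a pair, one component from each; accept when both components accept. Minimizing collapses redundant product states.
7 states suffice.
        p   q  
>  S0   S0  S1 
   S1   S0  S2 
   S2   S3  S2 
 * S3   S4  S5 
   S4   S4  S5 
   S5   S3  S6 
 * S6   S3  S6 
(> = start, * = accepting)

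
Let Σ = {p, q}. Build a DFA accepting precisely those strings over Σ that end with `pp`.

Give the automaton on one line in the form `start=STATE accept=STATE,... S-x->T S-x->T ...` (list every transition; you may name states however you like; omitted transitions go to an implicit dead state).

Let each state record the length of the longest suffix of the input read so far that is also a prefix of `pp`. S1 means the last symbol is `p`; S2 means the last 2 symbols are `pp`. Accept only at S2, where the string currently ends in `pp`.
        p   q  
>  S0   S1  S0 
   S1   S2  S0 
 * S2   S2  S0 
(> = start, * = accepting)

start=S0 accept=S2 S0-p->S1 S0-q->S0 S1-p->S2 S1-q->S0 S2-p->S2 S2-q->S0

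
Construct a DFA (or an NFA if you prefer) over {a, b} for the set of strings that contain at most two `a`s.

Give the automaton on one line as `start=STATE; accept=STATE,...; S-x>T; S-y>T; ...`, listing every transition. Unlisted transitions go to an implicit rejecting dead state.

start=s0; accept=s0,s1,s2; s0-a>s1; s0-b>s0; s1-a>s2; s1-b>s1; s2-a>s3; s2-b>s2; s3-a>s3; s3-b>s3

Only the number of `a`s matters, and only up to 3. Make a chain s0 → s1 → s2 → s3 advanced by each `a` (with s3 absorbing); every other symbol self-loops. The accepting set is {s0, s1, s2}.
With 4 states:
        a   b  
>* s0   s1  s0 
 * s1   s2  s1 
 * s2   s3  s2 
   s3   s3  s3 
(> = start, * = accepting)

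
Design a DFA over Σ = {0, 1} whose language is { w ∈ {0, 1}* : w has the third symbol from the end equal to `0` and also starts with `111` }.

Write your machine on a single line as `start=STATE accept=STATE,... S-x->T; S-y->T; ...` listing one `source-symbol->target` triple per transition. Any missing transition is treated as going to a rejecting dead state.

start=q0; accept=q8,q9,q10,q11; q0-0->q1; q0-1->q2; q1-0->q1; q1-1->q1; q2-0->q1; q2-1->q3; q3-0->q1; q3-1->q4; q4-0->q5; q4-1->q4; q5-0->q6; q5-1->q7; q6-0->q8; q6-1->q9; q7-0->q10; q7-1->q11; q8-0->q8; q8-1->q9; q9-0->q10; q9-1->q11; q10-0->q6; q10-1->q7; q11-0->q5; q11-1->q4

Handle the two conditions separately and then intersect. One (15 states) tracks the last 3 symbols read; the other (5 states) tracks whether the input so far still matches the prefix `111`. Each combined state is a pair, one component from each; accept when both components accept. Minimizing collapses redundant product states.
12 states suffice.
          0    1  
>  q0     q1   q2 
   q1     q1   q1 
   q2     q1   q3 
   q3     q1   q4 
   q4     q5   q4 
   q5     q6   q7 
   q6     q8   q9 
   q7    q10  q11 
 * q8     q8   q9 
 * q9    q10  q11 
 * q10    q6   q7 
 * q11    q5   q4 
(> = start, * = accepting)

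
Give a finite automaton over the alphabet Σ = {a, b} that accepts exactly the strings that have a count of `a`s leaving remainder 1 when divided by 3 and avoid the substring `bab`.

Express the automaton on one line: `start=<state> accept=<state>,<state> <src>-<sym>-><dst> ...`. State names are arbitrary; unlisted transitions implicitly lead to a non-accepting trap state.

start=q0 accept=q1,q4,q5 q0-a->q1 q0-b->q2 q1-a->q3 q1-b->q4 q2-a->q5 q2-b->q2 q3-a->q0 q3-b->q6 q4-a->q7 q4-b->q4 q5-a->q3 q5-b->q8 q6-a->q9 q6-b->q6 q7-a->q0 q7-b->q10 q8-a->q10 q8-b->q8 q9-a->q1 q9-b->q11 q10-a->q11 q10-b->q10 q11-a->q8 q11-b->q11

Run two small machines in parallel and take their product. The first has 3 states tracking the count of `a`s modulo 3; the second has 4 states tracking partial matches of the forbidden pattern `bab`. A product state is a pair (one from each), accepting exactly when both do.
12 states suffice.
          a    b  
>  q0     q1   q2 
 * q1     q3   q4 
   q2     q5   q2 
   q3     q0   q6 
 * q4     q7   q4 
 * q5     q3   q8 
   q6     q9   q6 
   q7     q0  q10 
   q8    q10   q8 
   q9     q1  q11 
   q10   q11  q10 
   q11    q8  q11 
(> = start, * = accepting)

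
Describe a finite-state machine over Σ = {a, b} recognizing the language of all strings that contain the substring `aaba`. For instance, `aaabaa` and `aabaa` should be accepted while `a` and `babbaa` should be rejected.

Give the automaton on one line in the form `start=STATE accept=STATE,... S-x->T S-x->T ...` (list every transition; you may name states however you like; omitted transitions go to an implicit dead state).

start=s0 accept=s4 s0-a->s1 s0-b->s0 s1-a->s2 s1-b->s0 s2-a->s2 s2-b->s3 s3-a->s4 s3-b->s0 s4-a->s4 s4-b->s4

Track how much of `aaba` has been matched so far: state s0 is no progress, s4 is the absorbing accept state reached once `aaba` has occurred. Intermediate states record partial matches; on a mismatch, fall back to the longest reusable overlap.
With 5 states:
        a   b  
>  s0   s1  s0 
   s1   s2  s0 
   s2   s2  s3 
   s3   s4  s0 
 * s4   s4  s4 
(> = start, * = accepting)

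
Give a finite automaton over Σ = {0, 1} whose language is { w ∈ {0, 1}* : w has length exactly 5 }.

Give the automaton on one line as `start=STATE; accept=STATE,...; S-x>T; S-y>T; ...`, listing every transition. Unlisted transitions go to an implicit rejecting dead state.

Count input length up to 6: every symbol moves from q0 toward q6, which means 'more than 5' and absorbs. Accept from {q5}.
With 7 states:
        0   1  
>  q0   q1  q1 
   q1   q2  q2 
   q2   q3  q3 
   q3   q4  q4 
   q4   q5  q5 
 * q5   q6  q6 
   q6   q6  q6 
(> = start, * = accepting)

start=q0; accept=q5; q0-0>q1; q0-1>q1; q1-0>q2; q1-1>q2; q2-0>q3; q2-1>q3; q3-0>q4; q3-1>q4; q4-0>q5; q4-1>q5; q5-0>q6; q5-1>q6; q6-0>q6; q6-1>q6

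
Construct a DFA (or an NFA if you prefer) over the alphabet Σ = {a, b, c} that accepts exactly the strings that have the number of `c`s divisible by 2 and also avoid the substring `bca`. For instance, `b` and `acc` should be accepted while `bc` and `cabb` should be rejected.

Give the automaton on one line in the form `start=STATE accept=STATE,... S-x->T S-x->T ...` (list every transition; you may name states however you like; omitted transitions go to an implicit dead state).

start=q0 accept=q0,q1,q6 q0-a->q0 q0-b->q1 q0-c->q2 q1-a->q0 q1-b->q1 q1-c->q3 q2-a->q2 q2-b->q4 q2-c->q0 q3-a->q5 q3-b->q4 q3-c->q0 q4-a->q2 q4-b->q4 q4-c->q6 q5-a->q5 q5-b->q5 q5-c->q5 q6-a->q5 q6-b->q1 q6-c->q2

Run two small machines in parallel and take their product. One (2 states) tracks the count of `c`s modulo 2; the other (4 states) tracks partial matches of the forbidden pattern `bca`. Each combined state is a pair, one component from each; accept when both components accept. Minimizing collapses redundant product states.
        a   b   c  
>* q0   q0  q1  q2 
 * q1   q0  q1  q3 
   q2   q2  q4  q0 
   q3   q5  q4  q0 
   q4   q2  q4  q6 
   q5   q5  q5  q5 
 * q6   q5  q1  q2 
(> = start, * = accepting)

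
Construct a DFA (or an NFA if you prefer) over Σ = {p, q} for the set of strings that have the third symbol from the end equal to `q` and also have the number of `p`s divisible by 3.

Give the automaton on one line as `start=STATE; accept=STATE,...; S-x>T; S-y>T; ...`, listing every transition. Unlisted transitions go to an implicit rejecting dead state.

Build one automaton per condition and run them in lockstep. One (15 states) tracks the last 3 symbols read; the other (3 states) tracks the count of `p`s modulo 3. Each combined state is a pair, one component from each; accept when both components accept. Equivalent product states are then merged.
       p  q 
>  A   B  C 
   B   D  E 
   C   B  F 
   D   A  G 
   E   H  E 
   F   B  I 
   G   J  K 
   H   L  G 
 * I   B  I 
   J   B  M 
   K   N  K 
 * L   B  C 
 * M   B  F 
 * N   B  M 
(> = start, * = accepting)

start=A; accept=I,L,M,N; A-p>B; A-q>C; B-p>D; B-q>E; C-p>B; C-q>F; D-p>A; D-q>G; E-p>H; E-q>E; F-p>B; F-q>I; G-p>J; G-q>K; H-p>L; H-q>G; I-p>B; I-q>I; J-p>B; J-q>M; K-p>N; K-q>K; L-p>B; L-q>C; M-p>B; M-q>F; N-p>B; N-q>M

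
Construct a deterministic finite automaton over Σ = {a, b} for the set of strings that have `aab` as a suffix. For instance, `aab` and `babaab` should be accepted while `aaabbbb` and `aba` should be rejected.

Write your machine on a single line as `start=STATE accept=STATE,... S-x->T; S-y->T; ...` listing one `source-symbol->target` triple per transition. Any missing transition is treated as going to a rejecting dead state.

start=S0; accept=S3; S0-a->S1; S0-b->S0; S1-a->S2; S1-b->S0; S2-a->S2; S2-b->S3; S3-a->S1; S3-b->S0

Let each state record the length of the longest suffix of the input read so far that is also a prefix of `aab`. S1 means the last symbol is `a`; S2 means the last 2 symbols are `aa`; S3 means the last 3 symbols are `aab`. Accept only at S3, where the string currently ends in `aab`.
        a   b  
>  S0   S1  S0 
   S1   S2  S0 
   S2   S2  S3 
 * S3   S1  S0 
(> = start, * = accepting)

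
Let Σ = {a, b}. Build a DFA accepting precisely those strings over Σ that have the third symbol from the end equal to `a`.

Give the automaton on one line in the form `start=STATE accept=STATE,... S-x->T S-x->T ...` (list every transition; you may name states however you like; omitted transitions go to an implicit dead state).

start=s0 accept=s7,s8,s9,s10 s0-a->s1 s0-b->s2 s1-a->s3 s1-b->s4 s2-a->s5 s2-b->s6 s3-a->s7 s3-b->s8 s4-a->s9 s4-b->s10 s5-a->s11 s5-b->s12 s6-a->s13 s6-b->s14 s7-a->s7 s7-b->s8 s8-a->s9 s8-b->s10 s9-a->s11 s9-b->s12 s10-a->s13 s10-b->s14 s11-a->s7 s11-b->s8 s12-a->s9 s12-b->s10 s13-a->s11 s13-b->s12 s14-a->s13 s14-b->s14

Because acceptance depends on a position counted from the end, the machine has to buffer the most recent 3 symbols. Make each state the string of the last up-to-3 symbols read; on input `x` shift the window left and append `x`. Accept when the buffered window has length 3 and begins with `a`.
With 15 states:
          a    b  
>  s0     s1   s2 
   s1     s3   s4 
   s2     s5   s6 
   s3     s7   s8 
   s4     s9  s10 
   s5    s11  s12 
   s6    s13  s14 
 * s7     s7   s8 
 * s8     s9  s10 
 * s9    s11  s12 
 * s10   s13  s14 
   s11    s7   s8 
   s12    s9  s10 
   s13   s11  s12 
   s14   s13  s14 
(> = start, * = accepting)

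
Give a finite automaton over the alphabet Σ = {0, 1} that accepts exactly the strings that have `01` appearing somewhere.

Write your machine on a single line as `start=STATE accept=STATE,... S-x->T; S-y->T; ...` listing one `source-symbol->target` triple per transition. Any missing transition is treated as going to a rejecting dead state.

Track how much of `01` has been matched so far: state q0 is no progress, q2 is the absorbing accept state reached once `01` has occurred. Intermediate states record partial matches; on a mismatch, fall back to the longest reusable overlap.
With 3 states:
        0   1  
>  q0   q1  q0 
   q1   q1  q2 
 * q2   q2  q2 
(> = start, * = accepting)

start=q0; accept=q2; q0-0->q1; q0-1->q0; q1-0->q1; q1-1->q2; q2-0->q2; q2-1->q2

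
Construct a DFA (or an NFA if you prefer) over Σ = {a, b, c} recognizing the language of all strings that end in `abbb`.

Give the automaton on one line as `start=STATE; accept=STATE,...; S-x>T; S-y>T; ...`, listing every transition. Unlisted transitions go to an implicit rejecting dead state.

start=s0; accept=s4; s0-a>s1; s0-b>s0; s0-c>s0; s1-a>s1; s1-b>s2; s1-c>s0; s2-a>s1; s2-b>s3; s2-c>s0; s3-a>s1; s3-b>s4; s3-c>s0; s4-a>s1; s4-b>s0; s4-c>s0

Remember how much of `abbb` the current input suffix matches. State s0 means no match yet; s1 means the last symbol is `a`; s2 means the last 2 symbols are `ab`; s3 means the last 3 symbols are `abb`; s4 means the last 4 symbols are `abbb`. Only s4 accepts. On a mismatch, fall back to the longest proper suffix that is still a prefix of `abbb`.
5 states suffice.
        a   b   c  
>  s0   s1  s0  s0 
   s1   s1  s2  s0 
   s2   s1  s3  s0 
   s3   s1  s4  s0 
 * s4   s1  s0  s0 
(> = start, * = accepting)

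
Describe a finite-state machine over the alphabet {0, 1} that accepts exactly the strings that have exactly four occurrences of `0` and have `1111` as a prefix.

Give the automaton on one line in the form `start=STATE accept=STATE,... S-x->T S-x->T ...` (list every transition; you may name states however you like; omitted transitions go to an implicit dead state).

start=q0 accept=q13 q0-0->q1 q0-1->q2 q1-0->q3 q1-1->q1 q2-0->q1 q2-1->q4 q3-0->q5 q3-1->q3 q4-0->q1 q4-1->q6 q5-0->q7 q5-1->q5 q6-0->q1 q6-1->q8 q7-0->q9 q7-1->q7 q8-0->q10 q8-1->q8 q9-0->q9 q9-1->q9 q10-0->q11 q10-1->q10 q11-0->q12 q11-1->q11 q12-0->q13 q12-1->q12 q13-0->q14 q13-1->q13 q14-0->q14 q14-1->q14

Run two small machines in parallel and take their product. The first has 6 states tracking the count of `0`s, saturating at 5; the second has 6 states tracking whether the input so far still matches the prefix `1111`. A product state is a pair (one from each), accepting exactly when both do.
15 states suffice.
          0    1  
>  q0     q1   q2 
   q1     q3   q1 
   q2     q1   q4 
   q3     q5   q3 
   q4     q1   q6 
   q5     q7   q5 
   q6     q1   q8 
   q7     q9   q7 
   q8    q10   q8 
   q9     q9   q9 
   q10   q11  q10 
   q11   q12  q11 
   q12   q13  q12 
 * q13   q14  q13 
   q14   q14  q14 
(> = start, * = accepting)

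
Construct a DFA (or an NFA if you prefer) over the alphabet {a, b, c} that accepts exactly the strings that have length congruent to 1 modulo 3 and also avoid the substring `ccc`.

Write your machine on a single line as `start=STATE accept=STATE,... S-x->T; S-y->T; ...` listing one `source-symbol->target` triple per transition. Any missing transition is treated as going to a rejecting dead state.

Run two small machines in parallel and take their product. The first has 3 states tracking the input length modulo 3; the second has 4 states tracking partial matches of the forbidden pattern `ccc`. A product state is a pair (one from each), accepting exactly when both do.
12 states suffice.
          a    b    c  
>  q0     q1   q1   q2 
 * q1     q3   q3   q4 
 * q2     q3   q3   q5 
   q3     q0   q0   q6 
   q4     q0   q0   q7 
   q5     q0   q0   q8 
   q6     q1   q1   q9 
   q7     q1   q1  q10 
   q8    q10  q10  q10 
 * q9     q3   q3  q11 
   q10   q11  q11  q11 
   q11    q8   q8   q8 
(> = start, * = accepting)

start=q0; accept=q1,q2,q9; q0-a->q1; q0-b->q1; q0-c->q2; q1-a->q3; q1-b->q3; q1-c->q4; q2-a->q3; q2-b->q3; q2-c->q5; q3-a->q0; q3-b->q0; q3-c->q6; q4-a->q0; q4-b->q0; q4-c->q7; q5-a->q0; q5-b->q0; q5-c->q8; q6-a->q1; q6-b->q1; q6-c->q9; q7-a->q1; q7-b->q1; q7-c->q10; q8-a->q10; q8-b->q10; q8-c->q10; q9-a->q3; q9-b->q3; q9-c->q11; q10-a->q11; q10-b->q11; q10-c->q11; q11-a->q8; q11-b->q8; q11-c->q8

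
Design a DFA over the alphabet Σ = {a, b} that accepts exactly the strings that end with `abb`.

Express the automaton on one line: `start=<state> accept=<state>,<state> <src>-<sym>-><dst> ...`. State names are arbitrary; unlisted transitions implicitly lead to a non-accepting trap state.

Remember how much of `abb` the current input suffix matches. State S0 means no match yet; S1 means the last symbol is `a`; S2 means the last 2 symbols are `ab`; S3 means the last 3 symbols are `abb`. Only S3 accepts. On a mismatch, fall back to the longest proper suffix that is still a prefix of `abb`.
A 4-state machine:
        a   b  
>  S0   S1  S0 
   S1   S1  S2 
   S2   S1  S3 
 * S3   S1  S0 
(> = start, * = accepting)

start=S0 accept=S3 S0-a->S1 S0-b->S0 S1-a->S1 S1-b->S2 S2-a->S1 S2-b->S3 S3-a->S1 S3-b->S0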